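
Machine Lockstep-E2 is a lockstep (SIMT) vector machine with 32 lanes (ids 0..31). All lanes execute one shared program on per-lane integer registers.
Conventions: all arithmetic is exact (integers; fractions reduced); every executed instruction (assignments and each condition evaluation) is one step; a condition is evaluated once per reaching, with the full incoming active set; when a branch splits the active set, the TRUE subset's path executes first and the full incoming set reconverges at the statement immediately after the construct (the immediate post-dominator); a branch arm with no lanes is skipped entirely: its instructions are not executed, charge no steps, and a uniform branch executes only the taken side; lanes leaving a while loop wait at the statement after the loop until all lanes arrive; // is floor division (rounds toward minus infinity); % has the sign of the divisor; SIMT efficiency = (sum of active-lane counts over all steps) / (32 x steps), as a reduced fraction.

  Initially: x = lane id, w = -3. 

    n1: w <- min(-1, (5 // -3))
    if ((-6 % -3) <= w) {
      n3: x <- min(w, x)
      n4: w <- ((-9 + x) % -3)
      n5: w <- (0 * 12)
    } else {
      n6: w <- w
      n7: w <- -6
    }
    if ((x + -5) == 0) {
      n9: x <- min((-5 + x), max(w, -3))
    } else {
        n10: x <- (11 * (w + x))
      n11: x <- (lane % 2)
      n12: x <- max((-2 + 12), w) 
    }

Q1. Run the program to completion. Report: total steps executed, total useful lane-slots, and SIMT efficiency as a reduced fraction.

Answer: 9 steps, 254 useful, 127/144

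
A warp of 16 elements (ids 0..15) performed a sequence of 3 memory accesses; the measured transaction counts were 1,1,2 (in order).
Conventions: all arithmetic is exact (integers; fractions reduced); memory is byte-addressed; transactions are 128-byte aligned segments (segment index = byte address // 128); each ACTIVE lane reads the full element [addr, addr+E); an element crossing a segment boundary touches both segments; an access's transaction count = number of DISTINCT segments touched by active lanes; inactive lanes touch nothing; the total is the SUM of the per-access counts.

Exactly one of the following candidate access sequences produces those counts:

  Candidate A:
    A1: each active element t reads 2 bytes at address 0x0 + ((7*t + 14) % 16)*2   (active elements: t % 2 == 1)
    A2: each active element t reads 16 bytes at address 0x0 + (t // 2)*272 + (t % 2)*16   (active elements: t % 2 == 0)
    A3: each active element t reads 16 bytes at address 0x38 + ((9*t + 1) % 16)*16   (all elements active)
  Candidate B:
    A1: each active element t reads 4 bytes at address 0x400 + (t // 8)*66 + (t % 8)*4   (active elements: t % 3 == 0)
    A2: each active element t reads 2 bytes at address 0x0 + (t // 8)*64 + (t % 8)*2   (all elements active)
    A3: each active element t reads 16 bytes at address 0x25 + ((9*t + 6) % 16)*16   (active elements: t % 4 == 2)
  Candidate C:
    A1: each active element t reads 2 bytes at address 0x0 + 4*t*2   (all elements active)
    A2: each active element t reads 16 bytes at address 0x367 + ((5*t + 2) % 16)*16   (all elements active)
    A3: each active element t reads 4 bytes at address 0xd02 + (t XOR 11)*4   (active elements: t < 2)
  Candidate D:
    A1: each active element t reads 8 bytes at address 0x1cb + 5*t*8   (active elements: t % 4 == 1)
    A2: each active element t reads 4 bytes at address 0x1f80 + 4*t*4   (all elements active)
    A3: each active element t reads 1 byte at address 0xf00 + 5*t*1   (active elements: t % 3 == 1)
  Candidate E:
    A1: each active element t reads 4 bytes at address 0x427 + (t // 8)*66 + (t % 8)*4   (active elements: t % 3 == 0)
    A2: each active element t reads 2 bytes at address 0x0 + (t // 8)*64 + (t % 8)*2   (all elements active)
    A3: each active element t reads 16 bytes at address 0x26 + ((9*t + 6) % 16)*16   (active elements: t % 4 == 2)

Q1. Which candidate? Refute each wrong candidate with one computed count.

A: A2 gives 8 transactions, not 1
C: A2 gives 3 transactions, not 1
D: A1 gives 4 transactions, not 1
E: A1 gives 2 transactions, not 1
B: all counts match (1,1,2)

Answer: B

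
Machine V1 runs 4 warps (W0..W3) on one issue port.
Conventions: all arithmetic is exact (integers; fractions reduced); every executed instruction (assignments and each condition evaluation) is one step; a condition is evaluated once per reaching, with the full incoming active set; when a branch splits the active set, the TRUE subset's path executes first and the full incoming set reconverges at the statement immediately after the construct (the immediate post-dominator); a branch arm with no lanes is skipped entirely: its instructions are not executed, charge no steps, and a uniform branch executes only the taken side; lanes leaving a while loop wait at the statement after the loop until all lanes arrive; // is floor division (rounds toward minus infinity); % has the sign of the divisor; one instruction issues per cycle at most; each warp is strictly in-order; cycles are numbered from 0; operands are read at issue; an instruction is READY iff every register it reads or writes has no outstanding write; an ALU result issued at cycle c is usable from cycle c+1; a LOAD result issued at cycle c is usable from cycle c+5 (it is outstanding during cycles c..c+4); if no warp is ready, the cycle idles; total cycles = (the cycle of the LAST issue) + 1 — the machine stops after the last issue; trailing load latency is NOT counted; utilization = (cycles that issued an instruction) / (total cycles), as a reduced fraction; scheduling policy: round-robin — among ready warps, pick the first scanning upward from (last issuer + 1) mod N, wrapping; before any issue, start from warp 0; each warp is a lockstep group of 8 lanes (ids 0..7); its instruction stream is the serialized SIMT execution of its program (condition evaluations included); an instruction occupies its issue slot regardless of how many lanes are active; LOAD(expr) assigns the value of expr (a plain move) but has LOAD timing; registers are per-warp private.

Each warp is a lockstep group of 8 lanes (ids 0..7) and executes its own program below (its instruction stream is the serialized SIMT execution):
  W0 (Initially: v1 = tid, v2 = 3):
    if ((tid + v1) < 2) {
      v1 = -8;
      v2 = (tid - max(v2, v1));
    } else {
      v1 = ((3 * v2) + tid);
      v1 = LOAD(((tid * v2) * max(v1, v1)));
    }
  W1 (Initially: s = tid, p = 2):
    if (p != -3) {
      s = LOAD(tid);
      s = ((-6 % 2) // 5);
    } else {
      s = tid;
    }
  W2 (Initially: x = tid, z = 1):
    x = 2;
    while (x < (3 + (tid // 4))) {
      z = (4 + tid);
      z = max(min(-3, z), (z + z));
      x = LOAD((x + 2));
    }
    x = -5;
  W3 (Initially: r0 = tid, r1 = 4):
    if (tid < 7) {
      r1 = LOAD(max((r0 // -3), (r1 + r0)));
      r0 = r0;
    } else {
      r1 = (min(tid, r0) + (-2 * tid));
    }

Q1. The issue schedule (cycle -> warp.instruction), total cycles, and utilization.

cycle 0: W0.I0
cycle 1: W1.I0
cycle 2: W2.I0
cycle 3: W3.I0
cycle 4: W0.I1
cycle 5: W1.I1
cycle 6: W2.I1
cycle 7: W3.I1
cycle 8: W0.I2
cycle 9: W2.I2
cycle 10: W3.I2
cycle 11: W0.I3
cycle 12: W1.I2
cycle 13: W2.I3
cycle 14: W3.I3
cycle 15: W0.I4
cycle 16: W2.I4
cycle 17: idle
cycle 18: idle
cycle 19: idle
cycle 20: idle
cycle 21: W2.I5
cycle 22: W2.I6

Answer: 23 cycles, utilization 19/23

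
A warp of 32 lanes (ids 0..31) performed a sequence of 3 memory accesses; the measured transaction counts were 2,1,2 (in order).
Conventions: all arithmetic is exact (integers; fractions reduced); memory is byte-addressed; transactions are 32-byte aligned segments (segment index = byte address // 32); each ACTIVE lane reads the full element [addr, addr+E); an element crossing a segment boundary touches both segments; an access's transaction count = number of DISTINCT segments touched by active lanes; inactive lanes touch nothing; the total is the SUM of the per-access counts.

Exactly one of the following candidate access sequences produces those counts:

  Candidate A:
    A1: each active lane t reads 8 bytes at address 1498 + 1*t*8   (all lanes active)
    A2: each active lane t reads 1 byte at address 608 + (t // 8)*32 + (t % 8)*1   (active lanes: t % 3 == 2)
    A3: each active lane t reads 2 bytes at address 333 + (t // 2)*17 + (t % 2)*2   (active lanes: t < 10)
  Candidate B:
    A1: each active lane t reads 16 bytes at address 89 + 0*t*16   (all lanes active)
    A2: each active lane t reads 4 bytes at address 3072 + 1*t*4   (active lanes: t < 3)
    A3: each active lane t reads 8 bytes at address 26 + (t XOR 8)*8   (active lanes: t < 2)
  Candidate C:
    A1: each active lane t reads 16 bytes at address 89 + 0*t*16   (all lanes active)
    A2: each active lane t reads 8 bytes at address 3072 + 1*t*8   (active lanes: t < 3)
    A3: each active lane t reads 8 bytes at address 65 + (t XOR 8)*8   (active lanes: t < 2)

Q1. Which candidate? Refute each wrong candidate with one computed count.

A: A1 gives 9 transactions, not 2
C: A3 gives 1 transaction, not 2
B: all counts match (2,1,2)

Answer: B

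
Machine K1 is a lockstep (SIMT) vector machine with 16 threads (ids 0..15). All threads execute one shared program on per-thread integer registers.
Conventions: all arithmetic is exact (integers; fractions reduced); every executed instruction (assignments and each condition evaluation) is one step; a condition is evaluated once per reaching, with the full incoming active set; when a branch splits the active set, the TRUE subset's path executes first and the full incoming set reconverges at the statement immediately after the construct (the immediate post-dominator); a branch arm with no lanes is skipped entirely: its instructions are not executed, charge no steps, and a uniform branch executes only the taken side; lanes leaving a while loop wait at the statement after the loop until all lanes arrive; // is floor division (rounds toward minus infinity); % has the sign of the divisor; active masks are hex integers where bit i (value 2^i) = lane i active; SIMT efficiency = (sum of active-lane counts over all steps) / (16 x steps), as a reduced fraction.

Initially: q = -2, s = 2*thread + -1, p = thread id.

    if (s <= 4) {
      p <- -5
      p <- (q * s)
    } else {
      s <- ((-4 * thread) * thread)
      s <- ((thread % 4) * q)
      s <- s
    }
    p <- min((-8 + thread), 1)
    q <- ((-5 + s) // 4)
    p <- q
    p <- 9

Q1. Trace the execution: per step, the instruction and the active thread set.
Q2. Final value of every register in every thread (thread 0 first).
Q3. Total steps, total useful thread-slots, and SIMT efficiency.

step 0: eval (s <= 4)                0xffff
step 1: p <- -5                      0x0007
step 2: p <- (q * s)                 0x0007
step 3: s <- ((-4 * thread) * thread) 0xfff8
step 4: s <- ((thread % 4) * q)      0xfff8
step 5: s <- s                       0xfff8
step 6: p <- min((-8 + thread), 1)   0xffff
step 7: q <- ((-5 + s) // 4)         0xffff
step 8: p <- q                       0xffff
step 9: p <- 9                       0xffff

Answer: 10 steps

q: -2,-1,-1,-3,-2,-2,-3,-3,-2,-2,-3,-3,-2,-2,-3,-3
s: -1,1,3,-6,0,-2,-4,-6,0,-2,-4,-6,0,-2,-4,-6
p: 9,9,9,9,9,9,9,9,9,9,9,9,9,9,9,9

steps = 10; useful = 125; efficiency = 125/160 = 25/32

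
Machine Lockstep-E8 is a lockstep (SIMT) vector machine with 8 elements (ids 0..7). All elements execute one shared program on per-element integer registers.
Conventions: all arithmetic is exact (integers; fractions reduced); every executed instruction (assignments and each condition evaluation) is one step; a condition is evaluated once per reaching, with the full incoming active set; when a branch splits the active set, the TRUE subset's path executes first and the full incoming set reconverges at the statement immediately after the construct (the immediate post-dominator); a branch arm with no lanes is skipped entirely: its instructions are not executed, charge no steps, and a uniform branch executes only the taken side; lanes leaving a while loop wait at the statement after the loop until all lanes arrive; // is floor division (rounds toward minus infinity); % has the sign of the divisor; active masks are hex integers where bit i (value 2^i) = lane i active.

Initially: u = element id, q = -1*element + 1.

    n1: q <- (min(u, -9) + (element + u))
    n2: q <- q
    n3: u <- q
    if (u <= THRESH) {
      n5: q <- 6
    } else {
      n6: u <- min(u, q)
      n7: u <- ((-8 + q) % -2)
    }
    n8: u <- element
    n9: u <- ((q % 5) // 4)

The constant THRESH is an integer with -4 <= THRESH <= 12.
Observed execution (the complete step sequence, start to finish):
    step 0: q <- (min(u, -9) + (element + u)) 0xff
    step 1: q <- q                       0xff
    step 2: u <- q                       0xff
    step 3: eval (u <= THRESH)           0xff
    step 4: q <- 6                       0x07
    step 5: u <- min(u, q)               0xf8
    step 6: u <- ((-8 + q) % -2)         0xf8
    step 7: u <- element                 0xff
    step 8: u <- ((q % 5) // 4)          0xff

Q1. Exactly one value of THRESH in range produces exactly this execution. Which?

Answer: THRESH = -4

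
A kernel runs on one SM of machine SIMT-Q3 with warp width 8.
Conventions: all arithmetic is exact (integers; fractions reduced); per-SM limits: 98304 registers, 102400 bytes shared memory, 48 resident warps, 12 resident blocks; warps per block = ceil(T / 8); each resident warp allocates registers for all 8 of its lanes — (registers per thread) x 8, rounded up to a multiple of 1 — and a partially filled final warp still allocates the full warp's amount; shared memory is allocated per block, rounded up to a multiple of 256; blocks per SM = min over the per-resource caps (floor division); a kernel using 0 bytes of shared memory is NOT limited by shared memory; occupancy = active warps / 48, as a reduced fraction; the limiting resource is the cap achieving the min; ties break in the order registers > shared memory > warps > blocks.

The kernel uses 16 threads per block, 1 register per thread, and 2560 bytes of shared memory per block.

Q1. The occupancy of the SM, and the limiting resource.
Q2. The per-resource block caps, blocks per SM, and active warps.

Answer: occupancy 1/2, limited by blocks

registers: 6144 blocks
shared memory: 40 blocks
warps: 24 blocks
blocks: 12 blocks

Answer: 12 blocks, 24 active warps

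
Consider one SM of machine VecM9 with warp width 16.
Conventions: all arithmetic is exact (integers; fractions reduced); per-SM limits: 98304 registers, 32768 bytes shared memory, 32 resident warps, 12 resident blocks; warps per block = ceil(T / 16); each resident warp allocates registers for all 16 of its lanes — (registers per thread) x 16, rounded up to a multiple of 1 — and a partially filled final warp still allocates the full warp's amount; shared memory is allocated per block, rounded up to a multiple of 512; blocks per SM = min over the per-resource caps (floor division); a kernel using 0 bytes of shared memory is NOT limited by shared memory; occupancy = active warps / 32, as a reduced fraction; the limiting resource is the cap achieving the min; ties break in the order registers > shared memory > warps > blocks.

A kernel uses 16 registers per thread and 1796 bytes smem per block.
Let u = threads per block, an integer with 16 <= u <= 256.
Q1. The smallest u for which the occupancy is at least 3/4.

Answer: u = 17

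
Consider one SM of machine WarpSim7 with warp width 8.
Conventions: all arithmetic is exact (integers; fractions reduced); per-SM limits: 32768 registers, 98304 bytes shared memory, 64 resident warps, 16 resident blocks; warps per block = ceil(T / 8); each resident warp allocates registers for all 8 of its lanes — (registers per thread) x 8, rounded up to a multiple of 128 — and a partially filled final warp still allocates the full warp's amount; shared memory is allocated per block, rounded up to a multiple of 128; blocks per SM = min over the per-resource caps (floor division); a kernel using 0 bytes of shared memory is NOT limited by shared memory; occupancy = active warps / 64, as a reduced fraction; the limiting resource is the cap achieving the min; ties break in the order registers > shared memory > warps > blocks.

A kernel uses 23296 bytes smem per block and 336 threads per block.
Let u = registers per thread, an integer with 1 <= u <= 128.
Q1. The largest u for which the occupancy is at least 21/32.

Answer: u = 96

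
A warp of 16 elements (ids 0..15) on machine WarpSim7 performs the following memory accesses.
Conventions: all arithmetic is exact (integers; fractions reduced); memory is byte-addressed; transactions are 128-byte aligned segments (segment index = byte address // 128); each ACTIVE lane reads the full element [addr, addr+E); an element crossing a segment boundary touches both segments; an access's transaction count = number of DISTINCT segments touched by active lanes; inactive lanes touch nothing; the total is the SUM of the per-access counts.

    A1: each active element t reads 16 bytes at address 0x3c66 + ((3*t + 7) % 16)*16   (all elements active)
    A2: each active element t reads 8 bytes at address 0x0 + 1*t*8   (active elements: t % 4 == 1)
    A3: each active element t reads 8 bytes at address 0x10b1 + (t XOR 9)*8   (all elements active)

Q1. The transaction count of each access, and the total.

A1: 3 transactions
A2: 1 transaction
A3: 2 transactions

Answer: 3,1,2; total 6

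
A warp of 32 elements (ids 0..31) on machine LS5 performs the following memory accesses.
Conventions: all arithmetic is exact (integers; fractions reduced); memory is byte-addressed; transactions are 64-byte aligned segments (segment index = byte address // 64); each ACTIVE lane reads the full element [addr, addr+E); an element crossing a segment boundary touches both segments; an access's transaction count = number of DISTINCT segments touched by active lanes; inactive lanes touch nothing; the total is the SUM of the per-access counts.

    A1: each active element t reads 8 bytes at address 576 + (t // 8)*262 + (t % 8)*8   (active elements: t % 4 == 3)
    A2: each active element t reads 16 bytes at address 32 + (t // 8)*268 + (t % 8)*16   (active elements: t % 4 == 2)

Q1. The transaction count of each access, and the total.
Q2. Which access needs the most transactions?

A1: 7 transactions
A2: 8 transactions

Answer: 7,8; total 15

Answer: A2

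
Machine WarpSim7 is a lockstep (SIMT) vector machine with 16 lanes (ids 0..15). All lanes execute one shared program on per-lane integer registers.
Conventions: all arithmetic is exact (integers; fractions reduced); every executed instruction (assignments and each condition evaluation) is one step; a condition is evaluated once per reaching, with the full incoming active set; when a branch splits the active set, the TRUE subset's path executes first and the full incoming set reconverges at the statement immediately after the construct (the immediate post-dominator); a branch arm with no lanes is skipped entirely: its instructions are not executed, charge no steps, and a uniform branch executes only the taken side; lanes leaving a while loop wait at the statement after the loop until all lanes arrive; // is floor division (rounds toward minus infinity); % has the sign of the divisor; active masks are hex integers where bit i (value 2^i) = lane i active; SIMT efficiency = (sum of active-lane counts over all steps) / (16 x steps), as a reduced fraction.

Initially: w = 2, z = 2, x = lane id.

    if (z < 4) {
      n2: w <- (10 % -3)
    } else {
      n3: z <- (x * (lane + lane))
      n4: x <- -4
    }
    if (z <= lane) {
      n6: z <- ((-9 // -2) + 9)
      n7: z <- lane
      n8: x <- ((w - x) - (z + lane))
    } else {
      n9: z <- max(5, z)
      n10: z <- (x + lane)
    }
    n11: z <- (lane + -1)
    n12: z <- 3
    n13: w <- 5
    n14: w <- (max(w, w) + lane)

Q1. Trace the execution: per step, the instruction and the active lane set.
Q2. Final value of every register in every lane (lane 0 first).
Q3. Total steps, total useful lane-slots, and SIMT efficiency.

step 0: eval (z < 4)                 0xffff
step 1: w <- (10 % -3)               0xffff
step 2: eval (z <= lane)             0xffff
step 3: z <- ((-9 // -2) + 9)        0xfffc
step 4: z <- lane                    0xfffc
step 5: x <- ((w - x) - (z + lane))  0xfffc
step 6: z <- max(5, z)               0x0003
step 7: z <- (x + lane)              0x0003
step 8: z <- (lane + -1)             0xffff
step 9: z <- 3                       0xffff
step 10: w <- 5                       0xffff
step 11: w <- (max(w, w) + lane)      0xffff

Answer: 12 steps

w: 5,6,7,8,9,10,11,12,13,14,15,16,17,18,19,20
z: 3,3,3,3,3,3,3,3,3,3,3,3,3,3,3,3
x: 0,1,-8,-11,-14,-17,-20,-23,-26,-29,-32,-35,-38,-41,-44,-47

steps = 12; useful = 158; efficiency = 158/192 = 79/96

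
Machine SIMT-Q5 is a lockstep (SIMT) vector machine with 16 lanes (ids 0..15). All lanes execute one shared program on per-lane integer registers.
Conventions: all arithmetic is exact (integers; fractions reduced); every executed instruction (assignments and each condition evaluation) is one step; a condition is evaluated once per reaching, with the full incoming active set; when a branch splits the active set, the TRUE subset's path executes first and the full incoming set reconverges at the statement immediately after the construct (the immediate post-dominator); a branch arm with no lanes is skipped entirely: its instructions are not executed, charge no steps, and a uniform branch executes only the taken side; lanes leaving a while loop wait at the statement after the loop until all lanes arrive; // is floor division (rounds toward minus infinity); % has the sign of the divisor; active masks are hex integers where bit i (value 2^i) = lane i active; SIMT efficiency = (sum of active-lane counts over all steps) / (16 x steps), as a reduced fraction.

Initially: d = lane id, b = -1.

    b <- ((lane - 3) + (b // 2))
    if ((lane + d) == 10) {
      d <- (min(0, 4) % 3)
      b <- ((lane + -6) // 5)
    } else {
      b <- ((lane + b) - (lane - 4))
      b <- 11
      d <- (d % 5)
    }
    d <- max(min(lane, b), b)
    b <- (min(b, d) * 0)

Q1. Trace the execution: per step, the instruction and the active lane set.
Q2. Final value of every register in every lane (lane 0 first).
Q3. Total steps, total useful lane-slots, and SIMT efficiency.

step 0: b <- ((lane - 3) + (b // 2)) 0xffff
step 1: eval ((lane + d) == 10)      0xffff
step 2: d <- (min(0, 4) % 3)         0x0020
step 3: b <- ((lane + -6) // 5)      0x0020
step 4: b <- ((lane + b) - (lane - 4)) 0xffdf
step 5: b <- 11                      0xffdf
step 6: d <- (d % 5)                 0xffdf
step 7: d <- max(min(lane, b), b)    0xffff
step 8: b <- (min(b, d) * 0)         0xffff

Answer: 9 steps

d: 11,11,11,11,11,-1,11,11,11,11,11,11,11,11,11,11
b: 0,0,0,0,0,0,0,0,0,0,0,0,0,0,0,0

steps = 9; useful = 111; efficiency = 111/144 = 37/48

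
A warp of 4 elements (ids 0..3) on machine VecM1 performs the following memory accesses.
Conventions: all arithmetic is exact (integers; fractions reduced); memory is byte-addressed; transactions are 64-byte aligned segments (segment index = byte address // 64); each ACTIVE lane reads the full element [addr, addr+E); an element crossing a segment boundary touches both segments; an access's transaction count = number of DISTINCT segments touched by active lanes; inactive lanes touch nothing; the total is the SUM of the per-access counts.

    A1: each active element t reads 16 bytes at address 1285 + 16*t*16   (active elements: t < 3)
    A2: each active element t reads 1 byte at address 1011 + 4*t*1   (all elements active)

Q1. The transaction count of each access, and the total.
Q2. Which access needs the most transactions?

A1: 3 transactions
A2: 1 transaction

Answer: 3,1; total 4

Answer: A1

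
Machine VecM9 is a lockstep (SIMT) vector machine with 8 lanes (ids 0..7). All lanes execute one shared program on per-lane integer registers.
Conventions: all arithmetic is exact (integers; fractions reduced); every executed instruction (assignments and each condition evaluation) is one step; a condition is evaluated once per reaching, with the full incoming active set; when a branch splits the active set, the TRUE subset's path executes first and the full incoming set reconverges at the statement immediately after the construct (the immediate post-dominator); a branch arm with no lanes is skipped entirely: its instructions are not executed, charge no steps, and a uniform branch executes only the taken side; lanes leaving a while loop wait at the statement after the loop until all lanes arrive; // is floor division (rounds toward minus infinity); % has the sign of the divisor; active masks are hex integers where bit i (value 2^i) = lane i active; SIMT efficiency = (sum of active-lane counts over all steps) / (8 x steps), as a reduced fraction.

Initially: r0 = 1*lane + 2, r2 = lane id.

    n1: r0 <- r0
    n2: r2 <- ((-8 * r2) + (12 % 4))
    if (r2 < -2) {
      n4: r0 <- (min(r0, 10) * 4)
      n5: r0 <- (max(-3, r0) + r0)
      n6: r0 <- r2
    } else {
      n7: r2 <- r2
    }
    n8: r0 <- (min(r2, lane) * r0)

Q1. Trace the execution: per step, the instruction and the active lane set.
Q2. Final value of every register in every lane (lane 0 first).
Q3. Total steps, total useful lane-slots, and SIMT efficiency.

step 0: r0 <- r0                     0xff
step 1: r2 <- ((-8 * r2) + (12 % 4)) 0xff
step 2: eval (r2 < -2)               0xff
step 3: r0 <- (min(r0, 10) * 4)      0xfe
step 4: r0 <- (max(-3, r0) + r0)     0xfe
step 5: r0 <- r2                     0xfe
step 6: r2 <- r2                     0x01
step 7: r0 <- (min(r2, lane) * r0)   0xff

Answer: 8 steps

r0: 0,64,256,576,1024,1600,2304,3136
r2: 0,-8,-16,-24,-32,-40,-48,-56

steps = 8; useful = 54; efficiency = 54/64 = 27/32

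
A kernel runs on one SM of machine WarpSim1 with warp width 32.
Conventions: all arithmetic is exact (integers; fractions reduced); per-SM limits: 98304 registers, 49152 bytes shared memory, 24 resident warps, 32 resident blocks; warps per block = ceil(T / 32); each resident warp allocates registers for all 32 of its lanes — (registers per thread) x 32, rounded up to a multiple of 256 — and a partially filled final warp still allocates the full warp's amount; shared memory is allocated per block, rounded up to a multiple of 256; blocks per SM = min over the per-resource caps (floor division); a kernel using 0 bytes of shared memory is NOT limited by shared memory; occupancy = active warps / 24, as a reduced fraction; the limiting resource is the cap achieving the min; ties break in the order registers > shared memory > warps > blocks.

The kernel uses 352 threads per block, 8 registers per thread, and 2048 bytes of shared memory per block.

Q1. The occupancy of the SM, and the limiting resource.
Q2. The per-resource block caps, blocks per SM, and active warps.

Answer: occupancy 11/12, limited by warps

registers: 34 blocks
shared memory: 24 blocks
warps: 2 blocks
blocks: 32 blocks

Answer: 2 blocks, 22 active warps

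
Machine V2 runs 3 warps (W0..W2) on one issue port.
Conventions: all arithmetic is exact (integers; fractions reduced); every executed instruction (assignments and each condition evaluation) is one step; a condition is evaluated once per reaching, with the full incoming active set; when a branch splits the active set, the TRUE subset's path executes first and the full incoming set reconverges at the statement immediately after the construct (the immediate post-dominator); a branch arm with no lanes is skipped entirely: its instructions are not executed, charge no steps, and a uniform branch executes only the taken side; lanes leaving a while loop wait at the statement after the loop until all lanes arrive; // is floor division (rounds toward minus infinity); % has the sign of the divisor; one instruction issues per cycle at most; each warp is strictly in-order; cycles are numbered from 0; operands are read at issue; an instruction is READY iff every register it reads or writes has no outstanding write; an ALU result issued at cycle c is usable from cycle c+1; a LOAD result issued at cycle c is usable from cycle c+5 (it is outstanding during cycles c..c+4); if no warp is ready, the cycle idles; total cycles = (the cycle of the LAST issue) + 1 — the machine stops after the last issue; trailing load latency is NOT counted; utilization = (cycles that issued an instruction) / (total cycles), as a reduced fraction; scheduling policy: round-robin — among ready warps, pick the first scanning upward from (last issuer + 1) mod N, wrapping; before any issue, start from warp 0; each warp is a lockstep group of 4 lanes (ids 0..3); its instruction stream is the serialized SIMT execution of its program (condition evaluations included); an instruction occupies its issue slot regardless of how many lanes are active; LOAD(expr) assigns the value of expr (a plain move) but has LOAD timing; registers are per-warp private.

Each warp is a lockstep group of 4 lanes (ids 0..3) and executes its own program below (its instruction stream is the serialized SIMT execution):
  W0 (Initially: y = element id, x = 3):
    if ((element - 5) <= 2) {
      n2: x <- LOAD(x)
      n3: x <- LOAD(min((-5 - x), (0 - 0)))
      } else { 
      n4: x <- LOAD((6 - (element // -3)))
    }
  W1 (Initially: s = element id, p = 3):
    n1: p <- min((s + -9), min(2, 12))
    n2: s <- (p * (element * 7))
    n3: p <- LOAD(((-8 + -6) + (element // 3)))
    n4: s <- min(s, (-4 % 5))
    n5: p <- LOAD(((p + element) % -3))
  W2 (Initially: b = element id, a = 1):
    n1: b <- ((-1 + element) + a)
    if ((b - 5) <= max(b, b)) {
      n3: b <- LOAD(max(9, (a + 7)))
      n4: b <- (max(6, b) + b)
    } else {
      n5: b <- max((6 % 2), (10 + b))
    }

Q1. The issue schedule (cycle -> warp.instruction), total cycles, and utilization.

cycle 0: W0.I0
cycle 1: W1.I0
cycle 2: W2.I0
cycle 3: W0.I1
cycle 4: W1.I1
cycle 5: W2.I1
cycle 6: W1.I2
cycle 7: W2.I2
cycle 8: W0.I2
cycle 9: W1.I3
cycle 10: idle
cycle 11: W1.I4
cycle 12: W2.I3

Answer: 13 cycles, utilization 12/13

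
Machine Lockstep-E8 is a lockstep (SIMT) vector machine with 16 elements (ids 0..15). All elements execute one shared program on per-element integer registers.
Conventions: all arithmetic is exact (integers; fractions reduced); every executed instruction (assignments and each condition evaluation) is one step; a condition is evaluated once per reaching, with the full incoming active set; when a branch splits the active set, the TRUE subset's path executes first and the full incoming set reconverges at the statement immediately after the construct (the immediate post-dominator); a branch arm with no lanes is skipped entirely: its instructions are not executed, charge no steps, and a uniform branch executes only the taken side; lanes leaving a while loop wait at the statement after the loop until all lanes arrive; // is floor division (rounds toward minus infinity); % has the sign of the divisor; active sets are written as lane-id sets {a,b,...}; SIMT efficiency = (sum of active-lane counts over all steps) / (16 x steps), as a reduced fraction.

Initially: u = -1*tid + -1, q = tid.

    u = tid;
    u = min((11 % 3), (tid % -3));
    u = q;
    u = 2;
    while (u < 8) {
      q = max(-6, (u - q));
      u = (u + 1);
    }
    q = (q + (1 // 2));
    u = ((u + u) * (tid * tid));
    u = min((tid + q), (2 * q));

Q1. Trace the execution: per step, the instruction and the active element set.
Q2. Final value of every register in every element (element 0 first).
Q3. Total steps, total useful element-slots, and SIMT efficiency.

step 0: u <- tid                     {0,1,2,3,4,5,6,7,8,9,10,11,12,13,14,15}
step 1: u <- min((11 % 3), (tid % -3)) {0,1,2,3,4,5,6,7,8,9,10,11,12,13,14,15}
step 2: u <- q                       {0,1,2,3,4,5,6,7,8,9,10,11,12,13,14,15}
step 3: u <- 2                       {0,1,2,3,4,5,6,7,8,9,10,11,12,13,14,15}
step 4: eval (u < 8)                 {0,1,2,3,4,5,6,7,8,9,10,11,12,13,14,15}
step 5: q <- max(-6, (u - q))        {0,1,2,3,4,5,6,7,8,9,10,11,12,13,14,15}
step 6: u <- (u + 1)                 {0,1,2,3,4,5,6,7,8,9,10,11,12,13,14,15}
step 7: eval (u < 8)                 {0,1,2,3,4,5,6,7,8,9,10,11,12,13,14,15}
step 8: q <- max(-6, (u - q))        {0,1,2,3,4,5,6,7,8,9,10,11,12,13,14,15}
step 9: u <- (u + 1)                 {0,1,2,3,4,5,6,7,8,9,10,11,12,13,14,15}
step 10: eval (u < 8)                 {0,1,2,3,4,5,6,7,8,9,10,11,12,13,14,15}
step 11: q <- max(-6, (u - q))        {0,1,2,3,4,5,6,7,8,9,10,11,12,13,14,15}
step 12: u <- (u + 1)                 {0,1,2,3,4,5,6,7,8,9,10,11,12,13,14,15}
step 13: eval (u < 8)                 {0,1,2,3,4,5,6,7,8,9,10,11,12,13,14,15}
step 14: q <- max(-6, (u - q))        {0,1,2,3,4,5,6,7,8,9,10,11,12,13,14,15}
step 15: u <- (u + 1)                 {0,1,2,3,4,5,6,7,8,9,10,11,12,13,14,15}
step 16: eval (u < 8)                 {0,1,2,3,4,5,6,7,8,9,10,11,12,13,14,15}
step 17: q <- max(-6, (u - q))        {0,1,2,3,4,5,6,7,8,9,10,11,12,13,14,15}
step 18: u <- (u + 1)                 {0,1,2,3,4,5,6,7,8,9,10,11,12,13,14,15}
step 19: eval (u < 8)                 {0,1,2,3,4,5,6,7,8,9,10,11,12,13,14,15}
step 20: q <- max(-6, (u - q))        {0,1,2,3,4,5,6,7,8,9,10,11,12,13,14,15}
step 21: u <- (u + 1)                 {0,1,2,3,4,5,6,7,8,9,10,11,12,13,14,15}
step 22: eval (u < 8)                 {0,1,2,3,4,5,6,7,8,9,10,11,12,13,14,15}
step 23: q <- (q + (1 // 2))          {0,1,2,3,4,5,6,7,8,9,10,11,12,13,14,15}
step 24: u <- ((u + u) * (tid * tid)) {0,1,2,3,4,5,6,7,8,9,10,11,12,13,14,15}
step 25: u <- min((tid + q), (2 * q)) {0,1,2,3,4,5,6,7,8,9,10,11,12,13,14,15}

Answer: 26 steps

u: 3,5,7,9,11,13,15,17,19,20,21,22,22,22,22,22
q: 3,4,5,6,7,8,9,10,11,11,11,11,11,11,11,11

steps = 26; useful = 416; efficiency = 416/416 = 1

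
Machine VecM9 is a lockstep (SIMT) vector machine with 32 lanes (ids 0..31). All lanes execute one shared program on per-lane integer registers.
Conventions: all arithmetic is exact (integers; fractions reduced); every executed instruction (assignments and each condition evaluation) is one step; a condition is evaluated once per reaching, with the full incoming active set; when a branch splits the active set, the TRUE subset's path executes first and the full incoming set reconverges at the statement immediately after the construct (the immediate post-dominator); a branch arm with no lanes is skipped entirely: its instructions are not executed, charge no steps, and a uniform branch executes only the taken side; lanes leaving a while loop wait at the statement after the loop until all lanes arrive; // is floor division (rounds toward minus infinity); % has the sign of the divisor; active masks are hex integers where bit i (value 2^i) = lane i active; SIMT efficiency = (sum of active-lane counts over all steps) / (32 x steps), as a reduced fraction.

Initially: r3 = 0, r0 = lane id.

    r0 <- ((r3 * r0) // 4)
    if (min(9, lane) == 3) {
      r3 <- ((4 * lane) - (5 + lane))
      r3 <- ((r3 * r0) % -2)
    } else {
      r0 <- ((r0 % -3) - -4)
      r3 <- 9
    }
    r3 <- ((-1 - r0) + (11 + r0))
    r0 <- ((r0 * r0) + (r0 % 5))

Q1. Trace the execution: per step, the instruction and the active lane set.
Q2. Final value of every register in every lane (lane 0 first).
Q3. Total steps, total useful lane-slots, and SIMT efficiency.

step 0: r0 <- ((r3 * r0) // 4)       0xffffffff
step 1: eval (min(9, lane) == 3)     0xffffffff
step 2: r3 <- ((4 * lane) - (5 + lane)) 0x00000008
step 3: r3 <- ((r3 * r0) % -2)       0x00000008
step 4: r0 <- ((r0 % -3) - -4)       0xfffffff7
step 5: r3 <- 9                      0xfffffff7
step 6: r3 <- ((-1 - r0) + (11 + r0)) 0xffffffff
step 7: r0 <- ((r0 * r0) + (r0 % 5)) 0xffffffff

Answer: 8 steps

r3: 10,10,10,10,10,10,10,10,10,10,10,10,10,10,10,10,10,10,10,10,10,10,10,10,10,10,10,10,10,10,10,10
r0: 20,20,20,0,20,20,20,20,20,20,20,20,20,20,20,20,20,20,20,20,20,20,20,20,20,20,20,20,20,20,20,20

steps = 8; useful = 192; efficiency = 192/256 = 3/4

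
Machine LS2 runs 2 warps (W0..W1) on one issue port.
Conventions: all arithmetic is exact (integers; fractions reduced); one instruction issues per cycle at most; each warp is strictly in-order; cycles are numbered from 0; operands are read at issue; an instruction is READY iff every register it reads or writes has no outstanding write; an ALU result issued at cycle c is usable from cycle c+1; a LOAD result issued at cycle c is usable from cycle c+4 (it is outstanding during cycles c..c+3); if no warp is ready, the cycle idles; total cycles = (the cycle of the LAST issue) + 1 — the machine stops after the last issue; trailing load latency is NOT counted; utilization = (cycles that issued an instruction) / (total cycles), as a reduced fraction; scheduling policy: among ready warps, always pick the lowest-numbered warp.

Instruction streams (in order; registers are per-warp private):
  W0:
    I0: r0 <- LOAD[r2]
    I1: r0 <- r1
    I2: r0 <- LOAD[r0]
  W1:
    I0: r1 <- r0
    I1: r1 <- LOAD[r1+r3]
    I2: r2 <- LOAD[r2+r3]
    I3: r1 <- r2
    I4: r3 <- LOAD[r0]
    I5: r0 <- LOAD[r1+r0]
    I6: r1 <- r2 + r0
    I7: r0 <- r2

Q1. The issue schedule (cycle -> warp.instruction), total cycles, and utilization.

cycle 0: W0.I0
cycle 1: W1.I0
cycle 2: W1.I1
cycle 3: W1.I2
cycle 4: W0.I1
cycle 5: W0.I2
cycle 6: idle
cycle 7: W1.I3
cycle 8: W1.I4
cycle 9: W1.I5
cycle 10: idle
cycle 11: idle
cycle 12: idle
cycle 13: W1.I6
cycle 14: W1.I7

Answer: 15 cycles, utilization 11/15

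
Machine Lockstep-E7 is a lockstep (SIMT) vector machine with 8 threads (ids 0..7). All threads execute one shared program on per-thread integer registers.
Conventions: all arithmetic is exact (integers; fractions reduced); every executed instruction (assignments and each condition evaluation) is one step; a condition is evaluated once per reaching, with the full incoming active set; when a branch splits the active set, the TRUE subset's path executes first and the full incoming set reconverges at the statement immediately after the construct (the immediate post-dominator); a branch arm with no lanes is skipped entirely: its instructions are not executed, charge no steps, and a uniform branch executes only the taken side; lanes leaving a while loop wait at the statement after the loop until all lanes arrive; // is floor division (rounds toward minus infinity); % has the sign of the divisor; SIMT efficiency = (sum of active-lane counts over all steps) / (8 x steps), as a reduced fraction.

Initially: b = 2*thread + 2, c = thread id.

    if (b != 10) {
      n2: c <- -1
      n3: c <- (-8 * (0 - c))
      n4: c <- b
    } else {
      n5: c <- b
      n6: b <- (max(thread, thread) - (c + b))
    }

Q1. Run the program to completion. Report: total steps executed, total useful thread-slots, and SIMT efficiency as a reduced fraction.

Answer: 6 steps, 31 useful, 31/48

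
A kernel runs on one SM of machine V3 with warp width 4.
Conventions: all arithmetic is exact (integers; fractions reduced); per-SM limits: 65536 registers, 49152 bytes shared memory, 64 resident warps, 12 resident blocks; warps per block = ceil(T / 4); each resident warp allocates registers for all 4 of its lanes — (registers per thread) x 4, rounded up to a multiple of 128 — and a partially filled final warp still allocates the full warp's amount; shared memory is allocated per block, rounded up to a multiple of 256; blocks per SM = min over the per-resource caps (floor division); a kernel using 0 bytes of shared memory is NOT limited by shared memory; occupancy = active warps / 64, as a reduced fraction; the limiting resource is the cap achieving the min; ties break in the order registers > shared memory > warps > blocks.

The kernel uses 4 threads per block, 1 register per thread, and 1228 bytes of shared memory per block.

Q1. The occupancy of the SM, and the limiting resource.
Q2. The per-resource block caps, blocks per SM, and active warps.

Answer: occupancy 3/16, limited by blocks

registers: 512 blocks
shared memory: 38 blocks
warps: 64 blocks
blocks: 12 blocks

Answer: 12 blocks, 12 active warps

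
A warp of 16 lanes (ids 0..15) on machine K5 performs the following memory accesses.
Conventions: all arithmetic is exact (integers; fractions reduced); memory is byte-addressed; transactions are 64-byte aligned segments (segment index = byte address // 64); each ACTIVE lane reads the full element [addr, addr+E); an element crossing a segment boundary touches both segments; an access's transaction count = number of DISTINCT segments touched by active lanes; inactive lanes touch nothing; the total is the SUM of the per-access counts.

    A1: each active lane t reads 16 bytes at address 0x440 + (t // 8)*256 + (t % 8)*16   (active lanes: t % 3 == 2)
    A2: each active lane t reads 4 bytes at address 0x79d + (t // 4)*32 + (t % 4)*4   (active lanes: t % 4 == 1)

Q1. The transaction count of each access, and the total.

A1: 4 transactions
A2: 3 transactions

Answer: 4,3; total 7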